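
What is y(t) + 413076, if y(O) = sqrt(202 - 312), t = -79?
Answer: 413076 + I*sqrt(110) ≈ 4.1308e+5 + 10.488*I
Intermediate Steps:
y(O) = I*sqrt(110) (y(O) = sqrt(-110) = I*sqrt(110))
y(t) + 413076 = I*sqrt(110) + 413076 = 413076 + I*sqrt(110)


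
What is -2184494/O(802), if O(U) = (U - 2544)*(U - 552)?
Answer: 84019/16750 ≈ 5.0161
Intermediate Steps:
O(U) = (-2544 + U)*(-552 + U)
-2184494/O(802) = -2184494/(1404288 + 802² - 3096*802) = -2184494/(1404288 + 643204 - 2482992) = -2184494/(-435500) = -2184494*(-1/435500) = 84019/16750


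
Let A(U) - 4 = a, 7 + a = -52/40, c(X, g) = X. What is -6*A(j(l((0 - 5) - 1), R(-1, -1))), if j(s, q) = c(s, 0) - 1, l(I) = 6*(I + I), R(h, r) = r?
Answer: 129/5 ≈ 25.800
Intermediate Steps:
l(I) = 12*I (l(I) = 6*(2*I) = 12*I)
j(s, q) = -1 + s (j(s, q) = s - 1 = -1 + s)
a = -83/10 (a = -7 - 52/40 = -7 - 52*1/40 = -7 - 13/10 = -83/10 ≈ -8.3000)
A(U) = -43/10 (A(U) = 4 - 83/10 = -43/10)
-6*A(j(l((0 - 5) - 1), R(-1, -1))) = -6*(-43/10) = 129/5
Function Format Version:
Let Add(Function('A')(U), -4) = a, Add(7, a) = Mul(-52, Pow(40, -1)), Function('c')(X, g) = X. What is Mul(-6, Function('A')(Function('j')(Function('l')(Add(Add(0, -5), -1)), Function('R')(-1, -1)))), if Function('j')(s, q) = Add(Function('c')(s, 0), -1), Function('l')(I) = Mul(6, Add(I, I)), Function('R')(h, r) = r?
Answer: Rational(129, 5) ≈ 25.800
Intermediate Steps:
Function('l')(I) = Mul(12, I) (Function('l')(I) = Mul(6, Mul(2, I)) = Mul(12, I))
Function('j')(s, q) = Add(-1, s) (Function('j')(s, q) = Add(s, -1) = Add(-1, s))
a = Rational(-83, 10) (a = Add(-7, Mul(-52, Pow(40, -1))) = Add(-7, Mul(-52, Rational(1, 40))) = Add(-7, Rational(-13, 10)) = Rational(-83, 10) ≈ -8.3000)
Function('A')(U) = Rational(-43, 10) (Function('A')(U) = Add(4, Rational(-83, 10)) = Rational(-43, 10))
Mul(-6, Function('A')(Function('j')(Function('l')(Add(Add(0, -5), -1)), Function('R')(-1, -1)))) = Mul(-6, Rational(-43, 10)) = Rational(129, 5)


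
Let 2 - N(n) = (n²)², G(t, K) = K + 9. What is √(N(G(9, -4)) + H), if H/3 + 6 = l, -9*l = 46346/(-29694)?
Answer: 2*I*√720322102/2121 ≈ 25.308*I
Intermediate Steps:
G(t, K) = 9 + K
l = 23173/133623 (l = -46346/(9*(-29694)) = -46346*(-1)/(9*29694) = -⅑*(-23173/14847) = 23173/133623 ≈ 0.17342)
N(n) = 2 - n⁴ (N(n) = 2 - (n²)² = 2 - n⁴)
H = -778565/44541 (H = -18 + 3*(23173/133623) = -18 + 23173/44541 = -778565/44541 ≈ -17.480)
√(N(G(9, -4)) + H) = √((2 - (9 - 4)⁴) - 778565/44541) = √((2 - 1*5⁴) - 778565/44541) = √((2 - 1*625) - 778565/44541) = √((2 - 625) - 778565/44541) = √(-623 - 778565/44541) = √(-28527608/44541) = 2*I*√720322102/2121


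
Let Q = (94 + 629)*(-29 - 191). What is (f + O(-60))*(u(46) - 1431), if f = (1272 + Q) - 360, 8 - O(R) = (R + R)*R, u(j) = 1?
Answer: 236436200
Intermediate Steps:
O(R) = 8 - 2*R² (O(R) = 8 - (R + R)*R = 8 - 2*R*R = 8 - 2*R²)
Q = -159060 (Q = 723*(-220) = -159060)
f = -158148 (f = (1272 - 159060) - 360 = -157788 - 360 = -158148)
(f + O(-60))*(u(46) - 1431) = (-158148 + (8 - 2*(-60)²))*(1 - 1431) = (-158148 + (8 - 2*3600))*(-1430) = (-158148 + (8 - 7200))*(-1430) = (-158148 - 7192)*(-1430) = -165340*(-1430) = 236436200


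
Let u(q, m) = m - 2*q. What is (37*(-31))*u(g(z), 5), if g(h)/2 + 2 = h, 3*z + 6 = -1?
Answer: -76849/3 ≈ -25616.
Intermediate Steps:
z = -7/3 (z = -2 + (⅓)*(-1) = -2 - ⅓ = -7/3 ≈ -2.3333)
g(h) = -4 + 2*h
(37*(-31))*u(g(z), 5) = (37*(-31))*(5 - 2*(-4 + 2*(-7/3))) = -1147*(5 - 2*(-4 - 14/3)) = -1147*(5 - 2*(-26/3)) = -1147*(5 + 52/3) = -1147*67/3 = -76849/3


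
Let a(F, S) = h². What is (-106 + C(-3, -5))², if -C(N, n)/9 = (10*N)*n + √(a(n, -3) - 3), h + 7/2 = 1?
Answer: 8480797/4 + 13104*√13 ≈ 2.1674e+6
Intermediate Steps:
h = -5/2 (h = -7/2 + 1 = -5/2 ≈ -2.5000)
a(F, S) = 25/4 (a(F, S) = (-5/2)² = 25/4)
C(N, n) = -9*√13/2 - 90*N*n (C(N, n) = -9*((10*N)*n + √(25/4 - 3)) = -9*(10*N*n + √(13/4)) = -9*(10*N*n + √13/2) = -9*(√13/2 + 10*N*n) = -9*√13/2 - 90*N*n)
(-106 + C(-3, -5))² = (-106 + (-9*√13/2 - 90*(-3)*(-5)))² = (-106 + (-9*√13/2 - 1350))² = (-106 + (-1350 - 9*√13/2))² = (-1456 - 9*√13/2)²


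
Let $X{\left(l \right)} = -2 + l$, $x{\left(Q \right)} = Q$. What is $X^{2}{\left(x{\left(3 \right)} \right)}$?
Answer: $1$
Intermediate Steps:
$X^{2}{\left(x{\left(3 \right)} \right)} = \left(-2 + 3\right)^{2} = 1^{2} = 1$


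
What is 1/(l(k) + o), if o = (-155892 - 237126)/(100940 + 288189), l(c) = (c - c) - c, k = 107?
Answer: -389129/42029821 ≈ -0.0092584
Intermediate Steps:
l(c) = -c (l(c) = 0 - c = -c)
o = -393018/389129 ≈ -1.0100
1/(l(k) + o) = 1/(-1*107 - 393018/389129) = 1/(-107 - 393018/389129) = 1/(-42029821/389129) = -389129/42029821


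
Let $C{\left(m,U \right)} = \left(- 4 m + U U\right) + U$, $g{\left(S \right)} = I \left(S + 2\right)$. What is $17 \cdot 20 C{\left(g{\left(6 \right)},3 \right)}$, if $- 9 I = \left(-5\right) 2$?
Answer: $- \frac{72080}{9} \approx -8008.9$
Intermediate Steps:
$I = \frac{10}{9}$ ($I = - \frac{\left(-5\right) 2}{9} = \left(- \frac{1}{9}\right) \left(-10\right) = \frac{10}{9} \approx 1.1111$)
$g{\left(S \right)} = \frac{20}{9} + \frac{10 S}{9}$ ($g{\left(S \right)} = \frac{10 \left(S + 2\right)}{9} = \frac{10 \left(2 + S\right)}{9} = \frac{20}{9} + \frac{10 S}{9}$)
$C{\left(m,U \right)} = U + U^{2} - 4 m$ ($C{\left(m,U \right)} = \left(- 4 m + U^{2}\right) + U = \left(U^{2} - 4 m\right) + U = U + U^{2} - 4 m$)
$17 \cdot 20 C{\left(g{\left(6 \right)},3 \right)} = 17 \cdot 20 \left(3 + 3^{2} - 4 \left(\frac{20}{9} + \frac{10}{9} \cdot 6\right)\right) = 340 \left(3 + 9 - 4 \left(\frac{20}{9} + \frac{20}{3}\right)\right) = 340 \left(3 + 9 - \frac{320}{9}\right) = 340 \left(- \frac{212}{9}\right) = - \frac{72080}{9}$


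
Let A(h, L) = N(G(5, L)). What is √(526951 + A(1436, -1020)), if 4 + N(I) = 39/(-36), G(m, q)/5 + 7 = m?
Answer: √18970053/6 ≈ 725.91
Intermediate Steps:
G(m, q) = -35 + 5*m
N(I) = -61/12 (N(I) = -4 + 39/(-36) = -4 + 39*(-1/36) = -4 - 13/12 = -61/12)
A(h, L) = -61/12
√(526951 + A(1436, -1020)) = √(526951 - 61/12) = √(6323351/12) = √18970053/6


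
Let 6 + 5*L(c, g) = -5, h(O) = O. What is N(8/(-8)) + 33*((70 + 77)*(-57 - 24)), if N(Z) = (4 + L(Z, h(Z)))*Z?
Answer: -1964664/5 ≈ -3.9293e+5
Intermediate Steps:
L(c, g) = -11/5 (L(c, g) = -6/5 + (⅕)*(-5) = -6/5 - 1 = -11/5)
N(Z) = 9*Z/5 (N(Z) = (4 - 11/5)*Z = 9*Z/5)
N(8/(-8)) + 33*((70 + 77)*(-57 - 24)) = 9*(8/(-8))/5 + 33*((70 + 77)*(-57 - 24)) = 9*(8*(-⅛))/5 + 33*(147*(-81)) = (9/5)*(-1) + 33*(-11907) = -9/5 - 392931 = -1964664/5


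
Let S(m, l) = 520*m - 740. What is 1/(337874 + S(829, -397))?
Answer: 1/768214 ≈ 1.3017e-6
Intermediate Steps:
S(m, l) = -740 + 520*m
1/(337874 + S(829, -397)) = 1/(337874 + (-740 + 520*829)) = 1/(337874 + (-740 + 431080)) = 1/(337874 + 430340) = 1/768214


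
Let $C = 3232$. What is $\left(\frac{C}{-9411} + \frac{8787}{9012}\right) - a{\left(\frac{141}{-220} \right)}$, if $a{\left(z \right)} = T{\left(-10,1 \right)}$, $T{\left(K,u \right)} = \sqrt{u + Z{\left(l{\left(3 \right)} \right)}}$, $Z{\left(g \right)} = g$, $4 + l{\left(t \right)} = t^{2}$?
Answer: $\frac{17855891}{28270644} - \sqrt{6} \approx -1.8179$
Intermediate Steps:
$l{\left(t \right)} = -4 + t^{2}$
$T{\left(K,u \right)} = \sqrt{5 + u}$ ($T{\left(K,u \right)} = \sqrt{u - \left(4 - 3^{2}\right)} = \sqrt{u + \left(-4 + 9\right)} = \sqrt{u + 5} = \sqrt{5 + u}$)
$a{\left(z \right)} = \sqrt{6}$ ($a{\left(z \right)} = \sqrt{5 + 1} = \sqrt{6}$)
$\left(\frac{C}{-9411} + \frac{8787}{9012}\right) - a{\left(\frac{141}{-220} \right)} = \left(\frac{3232}{-9411} + \frac{8787}{9012}\right) - \sqrt{6} = \left(3232 \left(- \frac{1}{9411}\right) + 8787 \cdot \frac{1}{9012}\right) - \sqrt{6} = \left(- \frac{3232}{9411} + \frac{2929}{3004}\right) - \sqrt{6} = \frac{17855891}{28270644} - \sqrt{6}$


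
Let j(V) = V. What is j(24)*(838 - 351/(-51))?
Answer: 344712/17 ≈ 20277.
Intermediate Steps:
j(24)*(838 - 351/(-51)) = 24*(838 - 351/(-51)) = 24*(838 - 351*(-1/51)) = 24*(838 + 117/17) = 24*(14363/17) = 344712/17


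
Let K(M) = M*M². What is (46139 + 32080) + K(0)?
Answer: 78219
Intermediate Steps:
K(M) = M³
(46139 + 32080) + K(0) = (46139 + 32080) + 0³ = 78219 + 0 = 78219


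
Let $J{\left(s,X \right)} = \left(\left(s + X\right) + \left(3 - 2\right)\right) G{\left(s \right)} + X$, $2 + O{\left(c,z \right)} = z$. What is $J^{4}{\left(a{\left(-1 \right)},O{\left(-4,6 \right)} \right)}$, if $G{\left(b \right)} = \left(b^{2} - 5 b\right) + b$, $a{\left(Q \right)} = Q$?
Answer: $331776$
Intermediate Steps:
$O{\left(c,z \right)} = -2 + z$
$G{\left(b \right)} = b^{2} - 4 b$
$J{\left(s,X \right)} = X + s \left(-4 + s\right) \left(1 + X + s\right)$ ($J{\left(s,X \right)} = \left(\left(s + X\right) + \left(3 - 2\right)\right) s \left(-4 + s\right) + X = \left(\left(X + s\right) + 1\right) s \left(-4 + s\right) + X = \left(1 + X + s\right) s \left(-4 + s\right) + X = s \left(-4 + s\right) \left(1 + X + s\right) + X = X + s \left(-4 + s\right) \left(1 + X + s\right)$)
$J^{4}{\left(a{\left(-1 \right)},O{\left(-4,6 \right)} \right)} = \left(\left(-2 + 6\right) - \left(-4 - 1\right) + \left(-1\right)^{2} \left(-4 - 1\right) + \left(-2 + 6\right) \left(-1\right) \left(-4 - 1\right)\right)^{4} = \left(4 - -5 + 1 \left(-5\right) + 4 \left(-1\right) \left(-5\right)\right)^{4} = \left(4 + 5 - 5 + 20\right)^{4} = 24^{4} = 331776$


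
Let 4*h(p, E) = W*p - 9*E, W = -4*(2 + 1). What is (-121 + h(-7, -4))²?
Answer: 8281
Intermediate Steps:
W = -12 (W = -4*3 = -12)
h(p, E) = -3*p - 9*E/4 (h(p, E) = (-12*p - 9*E)/4 = -3*p - 9*E/4)
(-121 + h(-7, -4))² = (-121 + (-3*(-7) - 9/4*(-4)))² = (-121 + (21 + 9))² = (-121 + 30)² = (-91)² = 8281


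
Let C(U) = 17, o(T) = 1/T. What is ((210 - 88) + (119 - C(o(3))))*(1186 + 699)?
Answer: 422240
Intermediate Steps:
((210 - 88) + (119 - C(o(3))))*(1186 + 699) = ((210 - 88) + (119 - 1*17))*(1186 + 699) = (122 + (119 - 17))*1885 = (122 + 102)*1885 = 224*1885 = 422240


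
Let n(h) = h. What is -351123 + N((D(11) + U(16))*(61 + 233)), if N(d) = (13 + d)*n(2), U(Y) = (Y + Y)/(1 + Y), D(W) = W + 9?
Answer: -5749913/17 ≈ -3.3823e+5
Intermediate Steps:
D(W) = 9 + W
U(Y) = 2*Y/(1 + Y) (U(Y) = (2*Y)/(1 + Y) = 2*Y/(1 + Y))
N(d) = 26 + 2*d (N(d) = (13 + d)*2 = 26 + 2*d)
-351123 + N((D(11) + U(16))*(61 + 233)) = -351123 + (26 + 2*(((9 + 11) + 2*16/(1 + 16))*(61 + 233))) = -351123 + (26 + 2*((20 + 2*16/17)*294)) = -351123 + (26 + 2*((20 + 2*16*(1/17))*294)) = -351123 + (26 + 2*((20 + 32/17)*294)) = -351123 + (26 + 2*((372/17)*294)) = -351123 + (26 + 2*(109368/17)) = -351123 + (26 + 218736/17) = -351123 + 219178/17 = -5749913/17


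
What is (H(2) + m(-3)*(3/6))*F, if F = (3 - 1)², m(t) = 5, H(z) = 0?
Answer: 10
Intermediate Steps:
F = 4 (F = 2² = 4)
(H(2) + m(-3)*(3/6))*F = (0 + 5*(3/6))*4 = (0 + 5*(3*(⅙)))*4 = (0 + 5*(½))*4 = (0 + 5/2)*4 = (5/2)*4 = 10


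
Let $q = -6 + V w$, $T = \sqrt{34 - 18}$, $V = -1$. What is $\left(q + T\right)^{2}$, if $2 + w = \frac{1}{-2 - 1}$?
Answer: $\frac{1}{9} \approx 0.11111$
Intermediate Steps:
$w = - \frac{7}{3}$ ($w = -2 + \frac{1}{-2 - 1} = -2 + \frac{1}{-3} = -2 - \frac{1}{3} = - \frac{7}{3} \approx -2.3333$)
$T = 4$ ($T = \sqrt{16} = 4$)
$q = - \frac{11}{3}$ ($q = -6 - - \frac{7}{3} = -6 + \frac{7}{3} = - \frac{11}{3} \approx -3.6667$)
$\left(q + T\right)^{2} = \left(- \frac{11}{3} + 4\right)^{2} = \left(\frac{1}{3}\right)^{2} = \frac{1}{9}$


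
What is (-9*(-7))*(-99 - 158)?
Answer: -16191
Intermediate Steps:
(-9*(-7))*(-99 - 158) = 63*(-257) = -16191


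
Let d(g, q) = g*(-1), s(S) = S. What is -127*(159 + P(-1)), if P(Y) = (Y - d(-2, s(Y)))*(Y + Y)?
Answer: -20955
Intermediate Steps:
d(g, q) = -g
P(Y) = 2*Y*(-2 + Y) (P(Y) = (Y - (-1)*(-2))*(Y + Y) = (Y - 1*2)*(2*Y) = (Y - 2)*(2*Y) = (-2 + Y)*(2*Y) = 2*Y*(-2 + Y))
-127*(159 + P(-1)) = -127*(159 + 2*(-1)*(-2 - 1)) = -127*(159 + 2*(-1)*(-3)) = -127*(159 + 6) = -127*165 = -20955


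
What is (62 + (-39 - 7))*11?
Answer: 176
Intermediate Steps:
(62 + (-39 - 7))*11 = (62 - 46)*11 = 16*11 = 176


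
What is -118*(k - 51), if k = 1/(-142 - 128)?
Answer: 812489/135 ≈ 6018.4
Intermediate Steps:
k = -1/270 (k = 1/(-270) = -1/270 ≈ -0.0037037)
-118*(k - 51) = -118*(-1/270 - 51) = -118*(-13771/270) = 812489/135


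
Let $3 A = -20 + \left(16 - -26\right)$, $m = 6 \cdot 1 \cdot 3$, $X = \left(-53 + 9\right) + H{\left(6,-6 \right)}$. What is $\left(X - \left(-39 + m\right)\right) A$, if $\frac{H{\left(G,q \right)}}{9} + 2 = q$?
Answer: $- \frac{2090}{3} \approx -696.67$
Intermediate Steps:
$H{\left(G,q \right)} = -18 + 9 q$
$X = -116$ ($X = \left(-53 + 9\right) + \left(-18 + 9 \left(-6\right)\right) = -44 - 72 = -116$)
$m = 18$ ($m = 6 \cdot 3 = 18$)
$A = \frac{22}{3}$ ($A = \frac{-20 + \left(16 - -26\right)}{3} = \frac{-20 + \left(16 + 26\right)}{3} = \frac{-20 + 42}{3} = \frac{1}{3} \cdot 22 = \frac{22}{3} \approx 7.3333$)
$\left(X - \left(-39 + m\right)\right) A = \left(-116 + \left(39 - 18\right)\right) \frac{22}{3} = \left(-116 + 21\right) \frac{22}{3} = \left(-95\right) \frac{22}{3} = - \frac{2090}{3}$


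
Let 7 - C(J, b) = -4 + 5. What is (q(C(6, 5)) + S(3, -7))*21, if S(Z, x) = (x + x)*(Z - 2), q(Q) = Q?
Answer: -168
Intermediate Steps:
C(J, b) = 6 (C(J, b) = 7 - (-4 + 5) = 7 - 1*1 = 7 - 1 = 6)
S(Z, x) = 2*x*(-2 + Z) (S(Z, x) = (2*x)*(-2 + Z) = 2*x*(-2 + Z))
(q(C(6, 5)) + S(3, -7))*21 = (6 + 2*(-7)*(-2 + 3))*21 = (6 + 2*(-7)*1)*21 = (6 - 14)*21 = -8*21 = -168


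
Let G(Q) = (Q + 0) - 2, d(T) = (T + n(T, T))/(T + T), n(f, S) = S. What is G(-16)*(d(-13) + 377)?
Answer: -6804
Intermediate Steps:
d(T) = 1 (d(T) = (T + T)/(T + T) = (2*T)/((2*T)) = (2*T)*(1/(2*T)) = 1)
G(Q) = -2 + Q (G(Q) = Q - 2 = -2 + Q)
G(-16)*(d(-13) + 377) = (-2 - 16)*(1 + 377) = -18*378 = -6804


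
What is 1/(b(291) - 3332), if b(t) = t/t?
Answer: -1/3331 ≈ -0.00030021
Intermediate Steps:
b(t) = 1
1/(b(291) - 3332) = 1/(1 - 3332) = 1/(-3331) = -1/3331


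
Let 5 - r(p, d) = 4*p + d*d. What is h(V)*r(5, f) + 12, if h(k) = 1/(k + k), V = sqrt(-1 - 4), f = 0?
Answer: 12 + 3*I*sqrt(5)/2 ≈ 12.0 + 3.3541*I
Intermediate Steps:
r(p, d) = 5 - d**2 - 4*p (r(p, d) = 5 - (4*p + d*d) = 5 - (4*p + d**2) = 5 - (d**2 + 4*p) = 5 + (-d**2 - 4*p) = 5 - d**2 - 4*p)
V = I*sqrt(5) (V = sqrt(-5) = I*sqrt(5) ≈ 2.2361*I)
h(k) = 1/(2*k)
h(V)*r(5, f) + 12 = (1/(2*((I*sqrt(5)))))*(5 - 1*0**2 - 4*5) + 12 = ((-I*sqrt(5)/5)/2)*(5 - 1*0 - 20) + 12 = (-I*sqrt(5)/10)*(5 + 0 - 20) + 12 = -I*sqrt(5)/10*(-15) + 12 = 3*I*sqrt(5)/2 + 12 = 12 + 3*I*sqrt(5)/2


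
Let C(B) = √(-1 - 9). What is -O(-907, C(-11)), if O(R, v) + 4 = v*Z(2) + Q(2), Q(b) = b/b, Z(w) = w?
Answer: 3 - 2*I*√10 ≈ 3.0 - 6.3246*I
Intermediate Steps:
Q(b) = 1
C(B) = I*√10 (C(B) = √(-10) = I*√10)
O(R, v) = -3 + 2*v (O(R, v) = -4 + (v*2 + 1) = -4 + (2*v + 1) = -4 + (1 + 2*v) = -3 + 2*v)
-O(-907, C(-11)) = -(-3 + 2*(I*√10)) = -(-3 + 2*I*√10) = 3 - 2*I*√10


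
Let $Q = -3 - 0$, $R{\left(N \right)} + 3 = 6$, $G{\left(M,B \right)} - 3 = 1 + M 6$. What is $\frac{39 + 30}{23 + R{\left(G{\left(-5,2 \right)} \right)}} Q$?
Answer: $- \frac{207}{26} \approx -7.9615$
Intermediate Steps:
$G{\left(M,B \right)} = 4 + 6 M$ ($G{\left(M,B \right)} = 3 + \left(1 + M 6\right) = 3 + \left(1 + 6 M\right) = 4 + 6 M$)
$R{\left(N \right)} = 3$ ($R{\left(N \right)} = -3 + 6 = 3$)
$Q = -3$ ($Q = -3 + 0 = -3$)
$\frac{39 + 30}{23 + R{\left(G{\left(-5,2 \right)} \right)}} Q = \frac{39 + 30}{23 + 3} \left(-3\right) = \frac{69}{26} \left(-3\right) = - \frac{207}{26}$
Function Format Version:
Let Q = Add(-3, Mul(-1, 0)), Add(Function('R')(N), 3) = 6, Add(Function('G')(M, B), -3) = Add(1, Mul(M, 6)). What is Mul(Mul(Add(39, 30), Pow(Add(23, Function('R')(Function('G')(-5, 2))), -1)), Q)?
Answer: Rational(-207, 26) ≈ -7.9615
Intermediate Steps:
Function('G')(M, B) = Add(4, Mul(6, M)) (Function('G')(M, B) = Add(3, Add(1, Mul(M, 6))) = Add(3, Add(1, Mul(6, M))) = Add(4, Mul(6, M)))
Function('R')(N) = 3 (Function('R')(N) = Add(-3, 6) = 3)
Q = -3 (Q = Add(-3, 0) = -3)
Mul(Mul(Add(39, 30), Pow(Add(23, Function('R')(Function('G')(-5, 2))), -1)), Q) = Mul(Mul(Add(39, 30), Pow(Add(23, 3), -1)), -3) = Mul(Mul(69, Pow(26, -1)), -3) = Mul(Mul(69, Rational(1, 26)), -3) = Mul(Rational(69, 26), -3) = Rational(-207, 26)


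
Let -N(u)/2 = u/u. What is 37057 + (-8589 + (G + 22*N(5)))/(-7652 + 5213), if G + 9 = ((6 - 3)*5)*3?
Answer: 90390620/2439 ≈ 37061.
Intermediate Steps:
N(u) = -2 (N(u) = -2*u/u = -2*1 = -2)
G = 36 (G = -9 + ((6 - 3)*5)*3 = -9 + (3*5)*3 = -9 + 15*3 = -9 + 45 = 36)
37057 + (-8589 + (G + 22*N(5)))/(-7652 + 5213) = 37057 + (-8589 + (36 + 22*(-2)))/(-7652 + 5213) = 37057 + (-8589 + (36 - 44))/(-2439) = 37057 + (-8589 - 8)*(-1/2439) = 37057 - 8597*(-1/2439) = 37057 + 8597/2439 = 90390620/2439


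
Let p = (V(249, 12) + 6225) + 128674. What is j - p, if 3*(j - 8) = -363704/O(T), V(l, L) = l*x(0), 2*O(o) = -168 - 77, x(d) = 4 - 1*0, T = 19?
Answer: -99149537/735 ≈ -1.3490e+5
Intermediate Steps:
x(d) = 4 (x(d) = 4 + 0 = 4)
O(o) = -245/2 (O(o) = (-168 - 77)/2 = (1/2)*(-245) = -245/2)
V(l, L) = 4*l (V(l, L) = l*4 = 4*l)
p = 135895 (p = (4*249 + 6225) + 128674 = (996 + 6225) + 128674 = 7221 + 128674 = 135895)
j = 733288/735 (j = 8 + (-363704/(-245/2))/3 = 8 + (-363704*(-2/245))/3 = 8 + (1/3)*(727408/245) = 8 + 727408/735 = 733288/735 ≈ 997.67)
j - p = 733288/735 - 1*135895 = 733288/735 - 135895 = -99149537/735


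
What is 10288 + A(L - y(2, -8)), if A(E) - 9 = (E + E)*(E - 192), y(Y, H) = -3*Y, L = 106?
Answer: -7623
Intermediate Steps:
A(E) = 9 + 2*E*(-192 + E) (A(E) = 9 + (E + E)*(E - 192) = 9 + (2*E)*(-192 + E) = 9 + 2*E*(-192 + E))
10288 + A(L - y(2, -8)) = 10288 + (9 - 384*(106 - (-3)*2) + 2*(106 - (-3)*2)²) = 10288 + (9 - 384*(106 - 1*(-6)) + 2*(106 - 1*(-6))²) = 10288 + (9 - 384*(106 + 6) + 2*(106 + 6)²) = 10288 + (9 - 384*112 + 2*112²) = 10288 + (9 - 43008 + 2*12544) = 10288 + (9 - 43008 + 25088) = 10288 - 17911 = -7623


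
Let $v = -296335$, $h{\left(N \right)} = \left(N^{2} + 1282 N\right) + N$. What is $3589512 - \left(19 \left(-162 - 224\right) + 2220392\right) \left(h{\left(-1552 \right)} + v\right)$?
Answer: $-268115026362$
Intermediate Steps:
$h{\left(N \right)} = N^{2} + 1283 N$
$3589512 - \left(19 \left(-162 - 224\right) + 2220392\right) \left(h{\left(-1552 \right)} + v\right) = 3589512 - \left(19 \left(-162 - 224\right) + 2220392\right) \left(- 1552 \left(1283 - 1552\right) - 296335\right) = 3589512 - \left(19 \left(-386\right) + 2220392\right) \left(\left(-1552\right) \left(-269\right) - 296335\right) = 3589512 - \left(-7334 + 2220392\right) \left(417488 - 296335\right) = 3589512 - 2213058 \cdot 121153 = 3589512 - 268118615874 = -268115026362$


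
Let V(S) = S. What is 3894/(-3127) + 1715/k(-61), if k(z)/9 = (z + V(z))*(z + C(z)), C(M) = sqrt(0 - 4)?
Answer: -866881/710730 + 343*I/409005 ≈ -1.2197 + 0.00083862*I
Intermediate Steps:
C(M) = 2*I (C(M) = sqrt(-4) = 2*I)
k(z) = 18*z*(z + 2*I) (k(z) = 9*((z + z)*(z + 2*I)) = 9*((2*z)*(z + 2*I)) = 9*(2*z*(z + 2*I)) = 18*z*(z + 2*I))
3894/(-3127) + 1715/k(-61) = 3894/(-3127) + 1715/((18*(-61)*(-61 + 2*I))) = 3894*(-1/3127) + 1715/(66978 - 2196*I) = -66/53 + 1715*((66978 + 2196*I)/4490874900) = -66/53 + 343*(66978 + 2196*I)/898174980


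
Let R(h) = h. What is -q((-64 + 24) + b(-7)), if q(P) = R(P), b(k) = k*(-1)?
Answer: 33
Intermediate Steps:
b(k) = -k
q(P) = P
-q((-64 + 24) + b(-7)) = -((-64 + 24) - 1*(-7)) = -(-40 + 7) = -1*(-33) = 33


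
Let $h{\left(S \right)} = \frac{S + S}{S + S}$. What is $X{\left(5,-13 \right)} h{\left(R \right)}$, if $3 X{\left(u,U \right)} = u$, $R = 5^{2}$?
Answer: $\frac{5}{3} \approx 1.6667$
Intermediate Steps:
$R = 25$
$h{\left(S \right)} = 1$ ($h{\left(S \right)} = \frac{2 S}{2 S} = 2 S \frac{1}{2 S} = 1$)
$X{\left(u,U \right)} = \frac{u}{3}$
$X{\left(5,-13 \right)} h{\left(R \right)} = \frac{1}{3} \cdot 5 \cdot 1 = \frac{5}{3} \cdot 1 = \frac{5}{3}$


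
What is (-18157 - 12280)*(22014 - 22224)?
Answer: 6391770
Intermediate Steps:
(-18157 - 12280)*(22014 - 22224) = -30437*(-210) = 6391770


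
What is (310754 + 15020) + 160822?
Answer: 486596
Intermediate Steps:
(310754 + 15020) + 160822 = 325774 + 160822 = 486596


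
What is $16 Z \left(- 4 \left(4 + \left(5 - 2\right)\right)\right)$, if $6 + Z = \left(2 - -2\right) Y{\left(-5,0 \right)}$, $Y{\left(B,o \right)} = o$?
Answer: $2688$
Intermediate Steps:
$Z = -6$ ($Z = -6 + \left(2 - -2\right) 0 = -6 + \left(2 + 2\right) 0 = -6 + 4 \cdot 0 = -6 + 0 = -6$)
$16 Z \left(- 4 \left(4 + \left(5 - 2\right)\right)\right) = 16 \left(-6\right) \left(- 4 \left(4 + \left(5 - 2\right)\right)\right) = - 96 \left(- 4 \left(4 + 3\right)\right) = - 96 \left(\left(-4\right) 7\right) = \left(-96\right) \left(-28\right) = 2688$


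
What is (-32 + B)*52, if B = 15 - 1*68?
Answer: -4420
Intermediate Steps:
B = -53 (B = 15 - 68 = -53)
(-32 + B)*52 = (-32 - 53)*52 = -85*52 = -4420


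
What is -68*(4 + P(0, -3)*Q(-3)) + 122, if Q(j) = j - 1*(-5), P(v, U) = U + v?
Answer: 258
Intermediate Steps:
Q(j) = 5 + j (Q(j) = j + 5 = 5 + j)
-68*(4 + P(0, -3)*Q(-3)) + 122 = -68*(4 + (-3 + 0)*(5 - 3)) + 122 = -68*(4 - 3*2) + 122 = -68*(4 - 6) + 122 = -68*(-2) + 122 = 136 + 122 = 258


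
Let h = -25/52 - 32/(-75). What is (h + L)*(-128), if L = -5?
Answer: 630752/975 ≈ 646.92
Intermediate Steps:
h = -211/3900 (h = -25*1/52 - 32*(-1/75) = -25/52 + 32/75 = -211/3900 ≈ -0.054103)
(h + L)*(-128) = (-211/3900 - 5)*(-128) = -19711/3900*(-128) = 630752/975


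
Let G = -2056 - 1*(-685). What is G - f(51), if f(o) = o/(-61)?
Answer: -83580/61 ≈ -1370.2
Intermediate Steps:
f(o) = -o/61 (f(o) = o*(-1/61) = -o/61)
G = -1371 (G = -2056 + 685 = -1371)
G - f(51) = -1371 - (-1)*51/61 = -1371 - 1*(-51/61) = -1371 + 51/61 = -83580/61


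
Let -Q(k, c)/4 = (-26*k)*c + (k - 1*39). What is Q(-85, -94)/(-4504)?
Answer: -103932/563 ≈ -184.60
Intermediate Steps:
Q(k, c) = 156 - 4*k + 104*c*k (Q(k, c) = -4*((-26*k)*c + (k - 1*39)) = -4*(-26*c*k + (k - 39)) = -4*(-26*c*k + (-39 + k)) = -4*(-39 + k - 26*c*k) = 156 - 4*k + 104*c*k)
Q(-85, -94)/(-4504) = (156 - 4*(-85) + 104*(-94)*(-85))/(-4504) = (156 + 340 + 830960)*(-1/4504) = 831456*(-1/4504) = -103932/563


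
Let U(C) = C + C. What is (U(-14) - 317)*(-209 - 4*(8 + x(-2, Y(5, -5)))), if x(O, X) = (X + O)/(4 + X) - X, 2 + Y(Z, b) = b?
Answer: 96945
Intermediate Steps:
Y(Z, b) = -2 + b
x(O, X) = -X + (O + X)/(4 + X) (x(O, X) = (O + X)/(4 + X) - X = -X + (O + X)/(4 + X))
U(C) = 2*C
(U(-14) - 317)*(-209 - 4*(8 + x(-2, Y(5, -5)))) = (2*(-14) - 317)*(-209 - 4*(8 + (-2 - (-2 - 5)² - 3*(-2 - 5))/(4 + (-2 - 5)))) = (-28 - 317)*(-209 - 4*(8 + (-2 - 1*(-7)² - 3*(-7))/(4 - 7))) = -345*(-209 - 4*(8 + (-2 - 1*49 + 21)/(-3))) = -345*(-209 - 4*(8 - (-2 - 49 + 21)/3)) = -345*(-209 - 4*(8 - ⅓*(-30))) = -345*(-209 - 4*(8 + 10)) = -345*(-209 - 4*18) = -345*(-209 - 72) = -345*(-281) = 96945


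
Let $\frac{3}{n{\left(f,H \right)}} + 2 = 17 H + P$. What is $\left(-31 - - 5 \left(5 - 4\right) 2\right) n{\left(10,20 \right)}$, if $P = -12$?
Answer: $- \frac{63}{326} \approx -0.19325$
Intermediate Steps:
$n{\left(f,H \right)} = \frac{3}{-14 + 17 H}$ ($n{\left(f,H \right)} = \frac{3}{-2 + \left(17 H - 12\right)} = \frac{3}{-2 + \left(-12 + 17 H\right)} = \frac{3}{-14 + 17 H}$)
$\left(-31 - - 5 \left(5 - 4\right) 2\right) n{\left(10,20 \right)} = \left(-31 - - 5 \left(5 - 4\right) 2\right) \frac{3}{-14 + 17 \cdot 20} = \left(-31 - \left(-5\right) 1 \cdot 2\right) \frac{3}{-14 + 340} = \left(-31 - \left(-5\right) 2\right) \frac{3}{326} = \left(-31 - -10\right) 3 \cdot \frac{1}{326} = \left(-31 + 10\right) \frac{3}{326} = \left(-21\right) \frac{3}{326} = - \frac{63}{326}$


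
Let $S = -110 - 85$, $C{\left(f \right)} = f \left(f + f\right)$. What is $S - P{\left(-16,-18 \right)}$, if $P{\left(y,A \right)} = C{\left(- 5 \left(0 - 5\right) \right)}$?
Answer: $-1445$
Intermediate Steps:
$C{\left(f \right)} = 2 f^{2}$ ($C{\left(f \right)} = f 2 f = 2 f^{2}$)
$P{\left(y,A \right)} = 1250$ ($P{\left(y,A \right)} = 2 \left(- 5 \left(0 - 5\right)\right)^{2} = 2 \left(\left(-5\right) \left(-5\right)\right)^{2} = 2 \cdot 25^{2} = 2 \cdot 625 = 1250$)
$S = -195$
$S - P{\left(-16,-18 \right)} = -195 - 1250 = -1445$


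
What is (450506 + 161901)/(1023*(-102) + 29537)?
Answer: -612407/74809 ≈ -8.1863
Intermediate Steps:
(450506 + 161901)/(1023*(-102) + 29537) = 612407/(-104346 + 29537) = 612407/(-74809) = 612407*(-1/74809) = -612407/74809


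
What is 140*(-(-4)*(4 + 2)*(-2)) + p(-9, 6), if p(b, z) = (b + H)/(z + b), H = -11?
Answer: -20140/3 ≈ -6713.3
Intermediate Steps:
p(b, z) = (-11 + b)/(b + z) (p(b, z) = (b - 11)/(z + b) = (-11 + b)/(b + z))
140*(-(-4)*(4 + 2)*(-2)) + p(-9, 6) = 140*(-(-4)*(4 + 2)*(-2)) + (-11 - 9)/(-9 + 6) = 140*(-(-4)*6*(-2)) - 20/(-3) = 140*(-4*(-6)*(-2)) - ⅓*(-20) = 140*(24*(-2)) + 20/3 = 140*(-48) + 20/3 = -6720 + 20/3 = -20140/3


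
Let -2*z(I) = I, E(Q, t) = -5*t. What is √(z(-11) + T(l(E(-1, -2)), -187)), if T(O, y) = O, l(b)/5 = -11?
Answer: 3*I*√22/2 ≈ 7.0356*I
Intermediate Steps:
l(b) = -55 (l(b) = 5*(-11) = -55)
z(I) = -I/2
√(z(-11) + T(l(E(-1, -2)), -187)) = √(-½*(-11) - 55) = √(11/2 - 55) = √(-99/2) = 3*I*√22/2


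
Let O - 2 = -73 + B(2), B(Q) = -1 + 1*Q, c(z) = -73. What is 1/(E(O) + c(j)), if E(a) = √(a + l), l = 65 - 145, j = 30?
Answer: -73/5479 - 5*I*√6/5479 ≈ -0.013324 - 0.0022353*I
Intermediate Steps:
l = -80
B(Q) = -1 + Q
O = -70 (O = 2 + (-73 + (-1 + 2)) = 2 + (-73 + 1) = 2 - 72 = -70)
E(a) = √(-80 + a) (E(a) = √(a - 80) = √(-80 + a))
1/(E(O) + c(j)) = 1/(√(-80 - 70) - 73) = 1/(√(-150) - 73) = 1/(5*I*√6 - 73) = 1/(-73 + 5*I*√6)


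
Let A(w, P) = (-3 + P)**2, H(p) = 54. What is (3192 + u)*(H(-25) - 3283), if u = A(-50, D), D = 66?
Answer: -23122869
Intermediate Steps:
u = 3969 (u = (-3 + 66)**2 = 63**2 = 3969)
(3192 + u)*(H(-25) - 3283) = (3192 + 3969)*(54 - 3283) = 7161*(-3229) = -23122869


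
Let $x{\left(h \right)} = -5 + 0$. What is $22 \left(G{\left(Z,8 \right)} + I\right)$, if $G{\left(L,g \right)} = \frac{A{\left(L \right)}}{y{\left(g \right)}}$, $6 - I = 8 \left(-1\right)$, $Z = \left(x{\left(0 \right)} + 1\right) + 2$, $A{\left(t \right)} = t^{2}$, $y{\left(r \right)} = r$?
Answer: $319$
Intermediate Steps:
$x{\left(h \right)} = -5$
$Z = -2$ ($Z = \left(-5 + 1\right) + 2 = -4 + 2 = -2$)
$I = 14$ ($I = 6 - 8 \left(-1\right) = 6 - -8 = 6 + 8 = 14$)
$G{\left(L,g \right)} = \frac{L^{2}}{g}$
$22 \left(G{\left(Z,8 \right)} + I\right) = 22 \left(\frac{\left(-2\right)^{2}}{8} + 14\right) = 22 \left(4 \cdot \frac{1}{8} + 14\right) = 22 \left(\frac{1}{2} + 14\right) = 22 \cdot \frac{29}{2} = 319$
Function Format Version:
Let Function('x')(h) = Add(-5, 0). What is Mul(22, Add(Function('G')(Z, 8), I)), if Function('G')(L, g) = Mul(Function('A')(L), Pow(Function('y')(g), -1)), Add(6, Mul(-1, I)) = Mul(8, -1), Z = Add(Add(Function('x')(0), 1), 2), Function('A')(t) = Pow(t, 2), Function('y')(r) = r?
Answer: 319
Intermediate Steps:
Function('x')(h) = -5
Z = -2 (Z = Add(Add(-5, 1), 2) = Add(-4, 2) = -2)
I = 14 (I = Add(6, Mul(-1, Mul(8, -1))) = Add(6, Mul(-1, -8)) = Add(6, 8) = 14)
Function('G')(L, g) = Mul(Pow(L, 2), Pow(g, -1))
Mul(22, Add(Function('G')(Z, 8), I)) = Mul(22, Add(Mul(Pow(-2, 2), Pow(8, -1)), 14)) = Mul(22, Add(Mul(4, Rational(1, 8)), 14)) = Mul(22, Add(Rational(1, 2), 14)) = Mul(22, Rational(29, 2)) = 319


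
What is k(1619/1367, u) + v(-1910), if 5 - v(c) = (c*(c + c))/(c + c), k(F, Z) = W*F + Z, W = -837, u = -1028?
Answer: -142574/1367 ≈ -104.30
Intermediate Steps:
k(F, Z) = Z - 837*F (k(F, Z) = -837*F + Z = Z - 837*F)
v(c) = 5 - c (v(c) = 5 - c*(c + c)/(c + c) = 5 - c*(2*c)/(2*c) = 5 - 1/(2*c)*2*c**2 = 5 - c)
k(1619/1367, u) + v(-1910) = (-1028 - 1355103/1367) + (5 - 1*(-1910)) = (-1028 - 1355103/1367) + (5 + 1910) = (-1028 - 837*1619/1367) + 1915 = (-1028 - 1355103/1367) + 1915 = -2760379/1367 + 1915 = -142574/1367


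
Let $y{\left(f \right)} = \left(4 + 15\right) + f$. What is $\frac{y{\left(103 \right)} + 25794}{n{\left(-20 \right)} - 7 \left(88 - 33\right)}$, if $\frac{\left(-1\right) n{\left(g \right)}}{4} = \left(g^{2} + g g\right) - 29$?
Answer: $- \frac{25916}{3469} \approx -7.4707$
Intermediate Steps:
$n{\left(g \right)} = 116 - 8 g^{2}$ ($n{\left(g \right)} = - 4 \left(\left(g^{2} + g g\right) - 29\right) = - 4 \left(\left(g^{2} + g^{2}\right) - 29\right) = - 4 \left(2 g^{2} - 29\right) = - 4 \left(-29 + 2 g^{2}\right) = 116 - 8 g^{2}$)
$y{\left(f \right)} = 19 + f$
$\frac{y{\left(103 \right)} + 25794}{n{\left(-20 \right)} - 7 \left(88 - 33\right)} = \frac{\left(19 + 103\right) + 25794}{\left(116 - 8 \left(-20\right)^{2}\right) - 7 \left(88 - 33\right)} = \frac{122 + 25794}{\left(116 - 3200\right) - 385} = \frac{25916}{\left(116 - 3200\right) - 385} = \frac{25916}{-3084 - 385} = \frac{25916}{-3469} = 25916 \left(- \frac{1}{3469}\right) = - \frac{25916}{3469}$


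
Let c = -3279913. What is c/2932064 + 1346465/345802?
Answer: 1406860539267/506956797664 ≈ 2.7751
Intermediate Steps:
c/2932064 + 1346465/345802 = -3279913/2932064 + 1346465/345802 = 1406860539267/506956797664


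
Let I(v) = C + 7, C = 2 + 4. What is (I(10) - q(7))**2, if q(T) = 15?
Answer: 4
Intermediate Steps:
C = 6
I(v) = 13 (I(v) = 6 + 7 = 13)
(I(10) - q(7))**2 = (13 - 1*15)**2 = (13 - 15)**2 = (-2)**2 = 4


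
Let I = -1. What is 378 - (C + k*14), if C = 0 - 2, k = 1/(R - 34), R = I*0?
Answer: 6467/17 ≈ 380.41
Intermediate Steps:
R = 0 (R = -1*0 = 0)
k = -1/34 (k = 1/(0 - 34) = 1/(-34) = -1/34 ≈ -0.029412)
C = -2
378 - (C + k*14) = 378 - (-2 - 1/34*14) = 378 - (-2 - 7/17) = 378 - 1*(-41/17) = 378 + 41/17 = 6467/17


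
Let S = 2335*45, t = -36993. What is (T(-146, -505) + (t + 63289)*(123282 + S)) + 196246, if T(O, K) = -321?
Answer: 6005071597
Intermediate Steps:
S = 105075
(T(-146, -505) + (t + 63289)*(123282 + S)) + 196246 = (-321 + (-36993 + 63289)*(123282 + 105075)) + 196246 = (-321 + 26296*228357) + 196246 = (-321 + 6004875672) + 196246 = 6004875351 + 196246 = 6005071597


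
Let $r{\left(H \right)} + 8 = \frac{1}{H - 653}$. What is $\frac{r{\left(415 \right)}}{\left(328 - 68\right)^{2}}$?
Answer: $- \frac{381}{3217760} \approx -0.00011841$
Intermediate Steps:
$r{\left(H \right)} = -8 + \frac{1}{-653 + H}$ ($r{\left(H \right)} = -8 + \frac{1}{H - 653} = -8 + \frac{1}{-653 + H}$)
$\frac{r{\left(415 \right)}}{\left(328 - 68\right)^{2}} = \frac{\frac{1}{-653 + 415} \left(5225 - 3320\right)}{\left(328 - 68\right)^{2}} = \frac{\frac{1}{-238} \left(5225 - 3320\right)}{260^{2}} = \frac{\left(- \frac{1}{238}\right) 1905}{67600} = \left(- \frac{1905}{238}\right) \frac{1}{67600} = - \frac{381}{3217760}$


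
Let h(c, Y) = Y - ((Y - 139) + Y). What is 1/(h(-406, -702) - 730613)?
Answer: -1/729772 ≈ -1.3703e-6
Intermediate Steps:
h(c, Y) = 139 - Y (h(c, Y) = Y - ((-139 + Y) + Y) = Y - (-139 + 2*Y) = Y + (139 - 2*Y) = 139 - Y)
1/(h(-406, -702) - 730613) = 1/((139 - 1*(-702)) - 730613) = 1/((139 + 702) - 730613) = 1/(841 - 730613) = 1/(-729772) = -1/729772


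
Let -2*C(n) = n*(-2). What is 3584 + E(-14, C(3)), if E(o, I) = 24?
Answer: 3608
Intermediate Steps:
C(n) = n (C(n) = -n*(-2)/2 = -(-1)*n = n)
3584 + E(-14, C(3)) = 3584 + 24 = 3608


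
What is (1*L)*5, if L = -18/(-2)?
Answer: 45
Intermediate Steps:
L = 9 (L = -18*(-½) = 9)
(1*L)*5 = (1*9)*5 = 9*5 = 45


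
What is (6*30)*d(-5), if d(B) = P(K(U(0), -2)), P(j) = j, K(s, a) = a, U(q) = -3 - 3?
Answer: -360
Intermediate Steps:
U(q) = -6
d(B) = -2
(6*30)*d(-5) = (6*30)*(-2) = 180*(-2) = -360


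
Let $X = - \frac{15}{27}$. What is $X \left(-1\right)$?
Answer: $\frac{5}{9} \approx 0.55556$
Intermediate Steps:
$X = - \frac{5}{9}$ ($X = \left(-15\right) \frac{1}{27} = - \frac{5}{9} \approx -0.55556$)
$X \left(-1\right) = \left(- \frac{5}{9}\right) \left(-1\right) = \frac{5}{9}$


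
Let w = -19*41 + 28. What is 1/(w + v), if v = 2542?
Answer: 1/1791 ≈ 0.00055835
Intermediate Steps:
w = -751 (w = -779 + 28 = -751)
1/(w + v) = 1/(-751 + 2542) = 1/1791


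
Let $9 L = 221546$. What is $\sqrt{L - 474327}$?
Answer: $\frac{i \sqrt{4047397}}{3} \approx 670.6 i$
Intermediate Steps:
$L = \frac{221546}{9}$ ($L = \frac{1}{9} \cdot 221546 = \frac{221546}{9} \approx 24616.0$)
$\sqrt{L - 474327} = \sqrt{\frac{221546}{9} - 474327} = \sqrt{- \frac{4047397}{9}} = \frac{i \sqrt{4047397}}{3}$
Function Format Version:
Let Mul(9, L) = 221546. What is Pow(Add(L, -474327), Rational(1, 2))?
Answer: Mul(Rational(1, 3), I, Pow(4047397, Rational(1, 2))) ≈ Mul(670.60, I)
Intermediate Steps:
L = Rational(221546, 9) (L = Mul(Rational(1, 9), 221546) = Rational(221546, 9) ≈ 24616.)
Pow(Add(L, -474327), Rational(1, 2)) = Pow(Add(Rational(221546, 9), -474327), Rational(1, 2)) = Pow(Rational(-4047397, 9), Rational(1, 2)) = Mul(Rational(1, 3), I, Pow(4047397, Rational(1, 2)))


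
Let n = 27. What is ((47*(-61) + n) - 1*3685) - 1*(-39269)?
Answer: 32744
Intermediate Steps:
((47*(-61) + n) - 1*3685) - 1*(-39269) = ((47*(-61) + 27) - 1*3685) - 1*(-39269) = ((-2867 + 27) - 3685) + 39269 = (-2840 - 3685) + 39269 = -6525 + 39269 = 32744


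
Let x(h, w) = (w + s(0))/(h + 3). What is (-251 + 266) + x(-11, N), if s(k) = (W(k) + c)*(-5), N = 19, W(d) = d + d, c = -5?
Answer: 19/2 ≈ 9.5000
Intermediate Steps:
W(d) = 2*d
s(k) = 25 - 10*k (s(k) = (2*k - 5)*(-5) = (-5 + 2*k)*(-5) = 25 - 10*k)
x(h, w) = (25 + w)/(3 + h) (x(h, w) = (w + (25 - 10*0))/(h + 3) = (w + (25 + 0))/(3 + h) = (w + 25)/(3 + h) = (25 + w)/(3 + h))
(-251 + 266) + x(-11, N) = (-251 + 266) + (25 + 19)/(3 - 11) = 15 + 44/(-8) = 15 - 1/8*44 = 15 - 11/2 = 19/2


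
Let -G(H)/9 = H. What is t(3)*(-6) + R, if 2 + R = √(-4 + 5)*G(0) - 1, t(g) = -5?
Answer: 27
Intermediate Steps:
G(H) = -9*H
R = -3 (R = -2 + (√(-4 + 5)*(-9*0) - 1) = -2 + (√1*0 - 1) = -2 + (1*0 - 1) = -2 + (0 - 1) = -2 - 1 = -3)
t(3)*(-6) + R = -5*(-6) - 3 = 30 - 3 = 27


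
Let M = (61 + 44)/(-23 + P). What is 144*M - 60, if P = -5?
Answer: -600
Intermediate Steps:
M = -15/4 (M = (61 + 44)/(-23 - 5) = 105/(-28) = 105*(-1/28) = -15/4 ≈ -3.7500)
144*M - 60 = 144*(-15/4) - 60 = -540 - 60 = -600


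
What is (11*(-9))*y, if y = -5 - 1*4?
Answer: 891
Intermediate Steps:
y = -9 (y = -5 - 4 = -9)
(11*(-9))*y = (11*(-9))*(-9) = -99*(-9) = 891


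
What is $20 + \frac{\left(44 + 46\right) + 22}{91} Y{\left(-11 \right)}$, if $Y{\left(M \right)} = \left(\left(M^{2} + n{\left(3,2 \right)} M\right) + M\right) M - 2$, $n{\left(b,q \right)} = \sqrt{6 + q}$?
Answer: $- \frac{19132}{13} + \frac{3872 \sqrt{2}}{13} \approx -1050.5$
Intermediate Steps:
$Y{\left(M \right)} = -2 + M \left(M + M^{2} + 2 M \sqrt{2}\right)$ ($Y{\left(M \right)} = \left(\left(M^{2} + \sqrt{6 + 2} M\right) + M\right) M - 2 = \left(\left(M^{2} + \sqrt{8} M\right) + M\right) M - 2 = \left(\left(M^{2} + 2 \sqrt{2} M\right) + M\right) M - 2 = \left(\left(M^{2} + 2 M \sqrt{2}\right) + M\right) M - 2 = \left(M + M^{2} + 2 M \sqrt{2}\right) M - 2 = M \left(M + M^{2} + 2 M \sqrt{2}\right) - 2 = -2 + M \left(M + M^{2} + 2 M \sqrt{2}\right)$)
$20 + \frac{\left(44 + 46\right) + 22}{91} Y{\left(-11 \right)} = 20 + \frac{\left(44 + 46\right) + 22}{91} \left(-2 + \left(-11\right)^{2} + \left(-11\right)^{3} + 2 \sqrt{2} \left(-11\right)^{2}\right) = 20 + \left(90 + 22\right) \frac{1}{91} \left(-2 + 121 - 1331 + 2 \sqrt{2} \cdot 121\right) = 20 + 112 \cdot \frac{1}{91} \left(-2 + 121 - 1331 + 242 \sqrt{2}\right) = 20 + \frac{16 \left(-1212 + 242 \sqrt{2}\right)}{13} = 20 - \left(\frac{19392}{13} - \frac{3872 \sqrt{2}}{13}\right) = - \frac{19132}{13} + \frac{3872 \sqrt{2}}{13}$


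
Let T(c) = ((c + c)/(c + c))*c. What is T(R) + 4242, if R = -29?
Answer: 4213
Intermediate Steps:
T(c) = c (T(c) = ((2*c)/((2*c)))*c = ((2*c)*(1/(2*c)))*c = 1*c = c)
T(R) + 4242 = -29 + 4242 = 4213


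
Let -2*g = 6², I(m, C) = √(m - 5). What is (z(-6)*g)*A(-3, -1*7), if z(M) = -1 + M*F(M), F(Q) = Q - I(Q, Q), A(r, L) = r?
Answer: 1890 + 324*I*√11 ≈ 1890.0 + 1074.6*I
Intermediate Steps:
I(m, C) = √(-5 + m)
g = -18 (g = -½*6² = -½*36 = -18)
F(Q) = Q - √(-5 + Q)
z(M) = -1 + M*(M - √(-5 + M))
(z(-6)*g)*A(-3, -1*7) = ((-1 - 6*(-6 - √(-5 - 6)))*(-18))*(-3) = ((-1 - 6*(-6 - √(-11)))*(-18))*(-3) = ((-1 - 6*(-6 - I*√11))*(-18))*(-3) = ((-1 + (36 + 6*I*√11))*(-18))*(-3) = ((35 + 6*I*√11)*(-18))*(-3) = (-630 - 108*I*√11)*(-3) = 1890 + 324*I*√11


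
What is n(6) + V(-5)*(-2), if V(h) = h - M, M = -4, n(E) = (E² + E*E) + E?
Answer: 80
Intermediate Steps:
n(E) = E + 2*E² (n(E) = (E² + E²) + E = 2*E² + E = E + 2*E²)
V(h) = 4 + h (V(h) = h - 1*(-4) = h + 4 = 4 + h)
n(6) + V(-5)*(-2) = 6*(1 + 2*6) + (4 - 5)*(-2) = 6*(1 + 12) - 1*(-2) = 6*13 + 2 = 78 + 2 = 80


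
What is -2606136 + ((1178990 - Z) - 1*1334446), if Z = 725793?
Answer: -3487385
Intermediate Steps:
-2606136 + ((1178990 - Z) - 1*1334446) = -2606136 + ((1178990 - 1*725793) - 1*1334446) = -2606136 + ((1178990 - 725793) - 1334446) = -2606136 + (453197 - 1334446) = -2606136 - 881249 = -3487385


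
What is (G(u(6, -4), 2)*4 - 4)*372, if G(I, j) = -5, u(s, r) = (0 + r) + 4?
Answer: -8928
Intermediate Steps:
u(s, r) = 4 + r (u(s, r) = r + 4 = 4 + r)
(G(u(6, -4), 2)*4 - 4)*372 = (-5*4 - 4)*372 = (-20 - 4)*372 = -24*372 = -8928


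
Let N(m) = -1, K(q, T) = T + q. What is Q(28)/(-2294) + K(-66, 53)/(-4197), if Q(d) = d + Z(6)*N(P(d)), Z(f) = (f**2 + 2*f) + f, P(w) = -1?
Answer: 69472/4813959 ≈ 0.014431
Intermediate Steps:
Z(f) = f**2 + 3*f
Q(d) = -54 + d (Q(d) = d + (6*(3 + 6))*(-1) = d + (6*9)*(-1) = d + 54*(-1) = d - 54 = -54 + d)
Q(28)/(-2294) + K(-66, 53)/(-4197) = (-54 + 28)/(-2294) + (53 - 66)/(-4197) = -26*(-1/2294) - 13*(-1/4197) = 13/1147 + 13/4197 = 69472/4813959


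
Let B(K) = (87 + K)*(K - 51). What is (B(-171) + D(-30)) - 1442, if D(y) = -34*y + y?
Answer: 18196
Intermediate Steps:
D(y) = -33*y
B(K) = (-51 + K)*(87 + K) (B(K) = (87 + K)*(-51 + K) = (-51 + K)*(87 + K))
(B(-171) + D(-30)) - 1442 = ((-4437 + (-171)² + 36*(-171)) - 33*(-30)) - 1442 = ((-4437 + 29241 - 6156) + 990) - 1442 = (18648 + 990) - 1442 = 19638 - 1442 = 18196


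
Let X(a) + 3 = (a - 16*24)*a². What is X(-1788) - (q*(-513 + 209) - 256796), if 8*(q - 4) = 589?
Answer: -6943481977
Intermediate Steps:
q = 621/8 (q = 4 + (⅛)*589 = 4 + 589/8 = 621/8 ≈ 77.625)
X(a) = -3 + a²*(-384 + a) (X(a) = -3 + (a - 16*24)*a² = -3 + (a - 384)*a² = -3 + (-384 + a)*a² = -3 + a²*(-384 + a))
X(-1788) - (q*(-513 + 209) - 256796) = (-3 + (-1788)³ - 384*(-1788)²) - (621*(-513 + 209)/8 - 256796) = (-3 - 5716135872 - 384*3196944) - ((621/8)*(-304) - 256796) = (-3 - 5716135872 - 1227626496) - (-23598 - 256796) = -6943762371 - 1*(-280394) = -6943762371 + 280394 = -6943481977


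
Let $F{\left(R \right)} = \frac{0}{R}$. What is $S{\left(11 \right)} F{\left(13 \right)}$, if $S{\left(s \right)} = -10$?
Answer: $0$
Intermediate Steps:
$F{\left(R \right)} = 0$
$S{\left(11 \right)} F{\left(13 \right)} = \left(-10\right) 0 = 0$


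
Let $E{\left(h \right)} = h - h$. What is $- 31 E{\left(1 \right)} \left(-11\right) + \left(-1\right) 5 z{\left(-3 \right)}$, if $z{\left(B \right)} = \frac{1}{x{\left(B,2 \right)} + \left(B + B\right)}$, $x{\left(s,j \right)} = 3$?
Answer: $\frac{5}{3} \approx 1.6667$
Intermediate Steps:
$z{\left(B \right)} = \frac{1}{3 + 2 B}$ ($z{\left(B \right)} = \frac{1}{3 + \left(B + B\right)} = \frac{1}{3 + 2 B}$)
$E{\left(h \right)} = 0$
$- 31 E{\left(1 \right)} \left(-11\right) + \left(-1\right) 5 z{\left(-3 \right)} = - 31 \cdot 0 \left(-11\right) + \frac{\left(-1\right) 5}{3 + 2 \left(-3\right)} = \left(-31\right) 0 - \frac{5}{3 - 6} = 0 - \frac{5}{-3} = 0 - - \frac{5}{3} = 0 + \frac{5}{3} = \frac{5}{3}$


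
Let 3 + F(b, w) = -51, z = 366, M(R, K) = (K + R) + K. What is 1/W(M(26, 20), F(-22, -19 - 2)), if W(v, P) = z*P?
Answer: -1/19764 ≈ -5.0597e-5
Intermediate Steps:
M(R, K) = R + 2*K
F(b, w) = -54 (F(b, w) = -3 - 51 = -54)
W(v, P) = 366*P
1/W(M(26, 20), F(-22, -19 - 2)) = 1/(366*(-54)) = 1/(-19764) = -1/19764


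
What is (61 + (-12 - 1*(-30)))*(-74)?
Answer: -5846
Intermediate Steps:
(61 + (-12 - 1*(-30)))*(-74) = (61 + (-12 + 30))*(-74) = (61 + 18)*(-74) = 79*(-74) = -5846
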